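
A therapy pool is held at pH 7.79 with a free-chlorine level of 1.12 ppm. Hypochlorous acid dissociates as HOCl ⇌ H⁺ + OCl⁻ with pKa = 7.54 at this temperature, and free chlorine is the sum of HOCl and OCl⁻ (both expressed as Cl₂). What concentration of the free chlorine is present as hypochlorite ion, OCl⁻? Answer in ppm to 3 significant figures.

[OCl⁻]/[HOCl] = 10^(pH − pKa) = 10^(7.79 − 7.54) = 10^0.25 = 1.778.
Fraction as HOCl = 1 / (1 + 1.778) = 0.3599.
OCl⁻ = (1 − 0.3599) × 1.12 ppm = 0.7169 ppm.

0.717 ppm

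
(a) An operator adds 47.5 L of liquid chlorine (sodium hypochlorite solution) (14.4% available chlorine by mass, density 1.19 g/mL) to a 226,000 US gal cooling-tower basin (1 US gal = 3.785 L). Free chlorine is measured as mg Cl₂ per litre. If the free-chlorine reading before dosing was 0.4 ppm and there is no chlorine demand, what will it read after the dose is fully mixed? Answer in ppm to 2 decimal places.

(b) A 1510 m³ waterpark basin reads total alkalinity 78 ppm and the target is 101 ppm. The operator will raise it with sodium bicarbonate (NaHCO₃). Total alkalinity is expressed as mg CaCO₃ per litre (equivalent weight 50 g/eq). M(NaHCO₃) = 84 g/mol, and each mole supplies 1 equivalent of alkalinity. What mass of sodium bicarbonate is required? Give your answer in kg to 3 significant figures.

(a) Volume: 226,000 US gal × 3.785 L/gal = 855,410 L.
(a) Mass of solution: 47.5 L × 1000 mL/L × 1.19 g/mL = 56,520 g.
(a) Available chlorine delivered: 56,520 g × 0.144 = 8140 g as Cl₂.
(a) Concentration rise: 8140 g / 855,410 L = 9.515 mg/L = 9.52 ppm.
(a) Final FC: 0.4 + 9.52 = 9.92 ppm.

(b) Volume: 1510 m³ = 1,510,000 L.
(b) Alkalinity to add: (101 − 78) = 23 mg/L as CaCO₃ × 1,510,000 L = 34,730 g as CaCO₃.
(b) Equivalents: 34,730 g ÷ 50 g/eq = 694.6 eq.
(b) NaHCO₃ supplies 1 eq per mole → 694.6 mol.
(b) Mass: 694.6 mol × 84 g/mol = 58,350 g.

(a) 9.92 ppm; (b) 58.3 kg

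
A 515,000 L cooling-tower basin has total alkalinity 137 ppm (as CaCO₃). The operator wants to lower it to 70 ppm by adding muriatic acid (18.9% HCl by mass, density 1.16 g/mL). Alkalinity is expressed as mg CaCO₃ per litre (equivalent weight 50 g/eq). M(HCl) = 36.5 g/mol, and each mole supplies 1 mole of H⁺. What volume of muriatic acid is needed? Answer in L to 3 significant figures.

115 L

Alkalinity to neutralize: (137 − 70) = 67 mg/L as CaCO₃ × 515,000 L = 34,500 g as CaCO₃.
Equivalents of H⁺ required: 34,500 ÷ 50 g/eq = 690.1 eq = 690.1 mol HCl.
Mass of HCl: 690.1 × 36.5 = 25,190 g.
Mass of 18.9% solution: 25,190 / 0.189 = 133,300 g.
Volume: 133,300 g ÷ 1.16 g/mL = 114,900 mL.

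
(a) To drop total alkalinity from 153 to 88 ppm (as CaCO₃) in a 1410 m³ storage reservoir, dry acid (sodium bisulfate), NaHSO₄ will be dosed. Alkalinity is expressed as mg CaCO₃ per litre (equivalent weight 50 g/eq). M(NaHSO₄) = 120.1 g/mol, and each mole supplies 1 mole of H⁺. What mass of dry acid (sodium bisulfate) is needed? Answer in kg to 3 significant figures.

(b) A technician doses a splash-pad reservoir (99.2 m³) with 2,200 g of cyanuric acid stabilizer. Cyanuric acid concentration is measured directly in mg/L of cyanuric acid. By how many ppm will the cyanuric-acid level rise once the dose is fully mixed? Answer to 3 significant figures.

(a) 220 kg; (b) 22.2 ppm

(a) Volume: 1410 m³ = 1,410,000 L.
(a) Alkalinity to neutralize: (153 − 88) = 65 mg/L as CaCO₃ × 1,410,000 L = 91,650 g as CaCO₃.
(a) Equivalents of H⁺ required: 91,650 ÷ 50 g/eq = 1833 eq = 1833 mol NaHSO₄.
(a) Mass of NaHSO₄: 1833 × 120.1 = 220,100 g.

(b) Volume: 99.2 m³ = 99,200 L.
(b) Rise: 2,200 g / 99,200 L × 1000 = 22.18 mg/L.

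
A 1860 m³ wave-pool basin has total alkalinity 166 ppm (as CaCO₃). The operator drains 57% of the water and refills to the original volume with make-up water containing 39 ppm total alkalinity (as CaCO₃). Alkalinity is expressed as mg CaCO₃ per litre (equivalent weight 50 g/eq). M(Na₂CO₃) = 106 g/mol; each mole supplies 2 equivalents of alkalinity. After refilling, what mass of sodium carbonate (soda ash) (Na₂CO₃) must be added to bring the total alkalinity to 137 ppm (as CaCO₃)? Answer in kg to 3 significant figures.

85.5 kg

Volume: 1860 m³ = 1,860,000 L.
After draining 57% and refilling: 166 × 0.43 + 39 × 0.57 = 93.61 ppm.
Deficit to target: 137 − 93.61 = 43.39 mg/L.
As CaCO₃: 43.39 mg/L × 1,860,000 L = 80,710 g; ÷ 50 g/eq ÷ 2 = 807.1 mol Na₂CO₃.
Mass: 807.1 × 106 = 85,550 g.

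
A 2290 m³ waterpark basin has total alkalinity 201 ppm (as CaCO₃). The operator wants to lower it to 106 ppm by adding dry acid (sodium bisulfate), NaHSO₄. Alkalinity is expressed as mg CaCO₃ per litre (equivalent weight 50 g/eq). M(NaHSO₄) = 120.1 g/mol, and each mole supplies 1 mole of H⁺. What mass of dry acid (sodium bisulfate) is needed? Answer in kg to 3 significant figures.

523 kg

Volume: 2290 m³ = 2,290,000 L.
Alkalinity to neutralize: (201 − 106) = 95 mg/L as CaCO₃ × 2,290,000 L = 217,600 g as CaCO₃.
Equivalents of H⁺ required: 217,600 ÷ 50 g/eq = 4351 eq = 4351 mol NaHSO₄.
Mass of NaHSO₄: 4351 × 120.1 = 522,600 g.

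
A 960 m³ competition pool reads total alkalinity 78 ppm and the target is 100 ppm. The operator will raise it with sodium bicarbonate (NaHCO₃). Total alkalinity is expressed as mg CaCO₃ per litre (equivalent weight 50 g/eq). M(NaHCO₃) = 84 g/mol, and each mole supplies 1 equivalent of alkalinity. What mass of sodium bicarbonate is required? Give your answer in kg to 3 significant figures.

35.5 kg

Volume: 960 m³ = 960,000 L.
Alkalinity to add: (100 − 78) = 22 mg/L as CaCO₃ × 960,000 L = 21,120 g as CaCO₃.
Equivalents: 21,120 g ÷ 50 g/eq = 422.4 eq.
NaHCO₃ supplies 1 eq per mole → 422.4 mol.
Mass: 422.4 mol × 84 g/mol = 35,480 g.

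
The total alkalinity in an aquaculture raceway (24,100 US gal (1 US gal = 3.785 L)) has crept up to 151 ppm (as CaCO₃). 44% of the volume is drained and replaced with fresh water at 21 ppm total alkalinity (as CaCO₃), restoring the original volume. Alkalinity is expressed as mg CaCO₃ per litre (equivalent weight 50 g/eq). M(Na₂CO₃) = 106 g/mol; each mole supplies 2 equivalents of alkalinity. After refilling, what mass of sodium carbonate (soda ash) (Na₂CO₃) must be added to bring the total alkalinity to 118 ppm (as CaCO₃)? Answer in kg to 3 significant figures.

Volume: 24,100 US gal × 3.785 L/gal = 91,218 L.
After draining 44% and refilling: 151 × 0.56 + 21 × 0.44 = 93.8 ppm.
Deficit to target: 118 − 93.8 = 24.2 mg/L.
As CaCO₃: 24.2 mg/L × 91,218 L = 2207 g; ÷ 50 g/eq ÷ 2 = 22.07 mol Na₂CO₃.
Mass: 22.07 × 106 = 2340 g.

2.34 kg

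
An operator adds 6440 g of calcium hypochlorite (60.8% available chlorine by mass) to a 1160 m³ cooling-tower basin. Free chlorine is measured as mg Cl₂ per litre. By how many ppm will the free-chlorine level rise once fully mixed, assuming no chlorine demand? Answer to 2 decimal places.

3.38 ppm

Volume: 1160 m³ = 1,160,000 L.
Available chlorine delivered: 6440 g × 0.608 = 3916 g as Cl₂.
Concentration rise: 3916 g / 1,160,000 L = 3.375 mg/L = 3.38 ppm.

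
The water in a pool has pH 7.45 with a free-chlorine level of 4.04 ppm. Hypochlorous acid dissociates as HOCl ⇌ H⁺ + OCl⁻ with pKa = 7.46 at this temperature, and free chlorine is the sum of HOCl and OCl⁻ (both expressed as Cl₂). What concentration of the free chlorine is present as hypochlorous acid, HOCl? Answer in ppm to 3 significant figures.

[OCl⁻]/[HOCl] = 10^(pH − pKa) = 10^(7.45 − 7.46) = 10^-0.01 = 0.9772.
Fraction as HOCl = 1 / (1 + 0.9772) = 0.5058.
HOCl = 0.5058 × 4.04 ppm = 2.043 ppm.

2.04 ppm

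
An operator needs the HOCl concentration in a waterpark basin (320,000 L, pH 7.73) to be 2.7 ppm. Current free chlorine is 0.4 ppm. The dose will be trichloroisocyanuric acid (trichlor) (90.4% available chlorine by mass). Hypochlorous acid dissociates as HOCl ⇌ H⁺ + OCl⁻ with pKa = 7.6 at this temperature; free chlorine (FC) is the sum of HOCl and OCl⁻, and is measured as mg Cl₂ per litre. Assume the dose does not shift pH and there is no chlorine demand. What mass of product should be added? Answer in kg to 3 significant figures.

2.10 kg

[OCl⁻]/[HOCl] = 10^(pH − pKa) = 10^(7.73 − 7.6) = 1.349; fraction as HOCl = 1/(1 + 1.349) = 0.4257.
Free chlorine required for 2.7 ppm HOCl: 2.7 / 0.4257 = 6.342 ppm.
FC to add: 6.342 − 0.4 = 5.942 mg/L as Cl₂.
Cl₂ equivalent: 5.942 mg/L × 320,000 L = 1902 g.
Product at 90.4% available Cl: 1902 / 0.904 = 2103 g.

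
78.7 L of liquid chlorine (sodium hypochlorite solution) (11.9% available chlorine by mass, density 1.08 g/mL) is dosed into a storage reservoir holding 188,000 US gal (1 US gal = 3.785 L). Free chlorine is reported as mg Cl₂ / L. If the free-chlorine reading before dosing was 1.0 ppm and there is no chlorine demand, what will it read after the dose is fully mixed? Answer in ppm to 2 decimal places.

15.21 ppm

Volume: 188,000 US gal × 3.785 L/gal = 711,580 L.
Mass of solution: 78.7 L × 1000 mL/L × 1.08 g/mL = 85,000 g.
Available chlorine delivered: 85,000 g × 0.119 = 10,110 g as Cl₂.
Concentration rise: 10,110 g / 711,580 L = 14.21 mg/L = 14.21 ppm.
Final FC: 1.0 + 14.21 = 15.21 ppm.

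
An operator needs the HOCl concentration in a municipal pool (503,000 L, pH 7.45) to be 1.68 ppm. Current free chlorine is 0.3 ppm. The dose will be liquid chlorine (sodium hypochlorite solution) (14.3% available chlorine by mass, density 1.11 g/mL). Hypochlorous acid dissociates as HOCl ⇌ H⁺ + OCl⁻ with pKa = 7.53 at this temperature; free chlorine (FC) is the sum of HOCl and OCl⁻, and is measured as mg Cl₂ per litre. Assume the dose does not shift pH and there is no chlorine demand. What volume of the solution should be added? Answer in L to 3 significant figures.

[OCl⁻]/[HOCl] = 10^(pH − pKa) = 10^(7.45 − 7.53) = 0.8318; fraction as HOCl = 1/(1 + 0.8318) = 0.5459.
Free chlorine required for 1.68 ppm HOCl: 1.68 / 0.5459 = 3.077 ppm.
FC to add: 3.077 − 0.3 = 2.777 mg/L as Cl₂.
Cl₂ equivalent: 2.777 mg/L × 503,000 L = 1397 g.
Product at 14.3% available Cl: 1397 / 0.143 = 9769 g.
Volume: 9769 g ÷ 1.11 g/mL = 8801 mL.

8.80 L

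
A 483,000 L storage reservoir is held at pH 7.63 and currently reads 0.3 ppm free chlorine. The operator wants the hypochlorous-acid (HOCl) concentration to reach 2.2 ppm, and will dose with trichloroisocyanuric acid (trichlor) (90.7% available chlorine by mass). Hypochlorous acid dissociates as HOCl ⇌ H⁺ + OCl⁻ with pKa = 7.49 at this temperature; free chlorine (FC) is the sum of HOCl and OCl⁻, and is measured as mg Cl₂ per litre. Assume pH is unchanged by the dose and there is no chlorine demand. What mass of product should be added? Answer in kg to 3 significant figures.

2.63 kg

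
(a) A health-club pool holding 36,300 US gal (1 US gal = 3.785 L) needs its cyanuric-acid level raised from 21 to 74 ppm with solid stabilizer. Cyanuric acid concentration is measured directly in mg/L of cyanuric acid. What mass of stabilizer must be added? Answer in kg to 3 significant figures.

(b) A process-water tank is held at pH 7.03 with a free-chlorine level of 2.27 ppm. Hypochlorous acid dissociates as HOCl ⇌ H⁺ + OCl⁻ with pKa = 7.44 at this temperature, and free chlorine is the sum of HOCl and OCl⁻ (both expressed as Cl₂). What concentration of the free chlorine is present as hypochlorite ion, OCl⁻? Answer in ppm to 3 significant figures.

(a) Volume: 36,300 US gal × 3.785 L/gal = 137,396 L.
(a) CYA to add: (74 − 21) = 53 mg/L × 137,396 L = 7282 g cyanuric acid.

(b) [OCl⁻]/[HOCl] = 10^(pH − pKa) = 10^(7.03 − 7.44) = 10^-0.41 = 0.389.
(b) Fraction as HOCl = 1 / (1 + 0.389) = 0.7199.
(b) OCl⁻ = (1 − 0.7199) × 2.27 ppm = 0.6358 ppm.

(a) 7.28 kg; (b) 0.636 ppm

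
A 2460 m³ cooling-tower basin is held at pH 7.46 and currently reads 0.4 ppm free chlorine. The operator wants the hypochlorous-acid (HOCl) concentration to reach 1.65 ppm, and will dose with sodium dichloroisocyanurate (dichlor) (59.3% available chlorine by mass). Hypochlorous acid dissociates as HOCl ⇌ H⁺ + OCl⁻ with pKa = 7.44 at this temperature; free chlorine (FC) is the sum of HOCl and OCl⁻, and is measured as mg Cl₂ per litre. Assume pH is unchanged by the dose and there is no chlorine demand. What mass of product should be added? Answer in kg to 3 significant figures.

Volume: 2460 m³ = 2,460,000 L.
[OCl⁻]/[HOCl] = 10^(pH − pKa) = 10^(7.46 − 7.44) = 1.047; fraction as HOCl = 1/(1 + 1.047) = 0.4885.
Free chlorine required for 1.65 ppm HOCl: 1.65 / 0.4885 = 3.378 ppm.
FC to add: 3.378 − 0.4 = 2.978 mg/L as Cl₂.
Cl₂ equivalent: 2.978 mg/L × 2,460,000 L = 7325 g.
Product at 59.3% available Cl: 7325 / 0.593 = 12,350 g.

12.4 kg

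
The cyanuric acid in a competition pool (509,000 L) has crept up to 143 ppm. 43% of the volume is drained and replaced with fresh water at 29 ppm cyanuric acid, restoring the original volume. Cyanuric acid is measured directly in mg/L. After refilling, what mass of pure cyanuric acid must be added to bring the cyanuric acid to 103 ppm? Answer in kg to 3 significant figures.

4.59 kg

After draining 43% and refilling: 143 × 0.57 + 29 × 0.43 = 93.98 ppm.
Deficit to target: 103 − 93.98 = 9.02 mg/L.
Mass: 9.02 mg/L × 509,000 L = 4591 g cyanuric acid.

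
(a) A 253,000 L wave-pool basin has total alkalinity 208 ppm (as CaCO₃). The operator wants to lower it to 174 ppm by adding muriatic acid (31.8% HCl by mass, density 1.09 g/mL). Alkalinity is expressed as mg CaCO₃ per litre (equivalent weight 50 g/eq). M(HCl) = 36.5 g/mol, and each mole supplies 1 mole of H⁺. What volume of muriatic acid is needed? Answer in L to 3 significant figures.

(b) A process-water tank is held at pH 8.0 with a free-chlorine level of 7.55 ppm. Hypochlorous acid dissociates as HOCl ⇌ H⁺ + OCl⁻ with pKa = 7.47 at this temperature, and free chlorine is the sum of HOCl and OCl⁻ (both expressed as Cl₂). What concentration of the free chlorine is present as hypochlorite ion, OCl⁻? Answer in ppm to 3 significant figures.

(a) 18.1 L; (b) 5.83 ppm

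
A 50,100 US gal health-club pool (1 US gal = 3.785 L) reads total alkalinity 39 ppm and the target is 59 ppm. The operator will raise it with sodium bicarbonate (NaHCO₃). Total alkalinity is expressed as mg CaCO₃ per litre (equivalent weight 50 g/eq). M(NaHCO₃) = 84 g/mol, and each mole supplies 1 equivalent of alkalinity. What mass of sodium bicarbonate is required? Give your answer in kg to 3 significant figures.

6.37 kg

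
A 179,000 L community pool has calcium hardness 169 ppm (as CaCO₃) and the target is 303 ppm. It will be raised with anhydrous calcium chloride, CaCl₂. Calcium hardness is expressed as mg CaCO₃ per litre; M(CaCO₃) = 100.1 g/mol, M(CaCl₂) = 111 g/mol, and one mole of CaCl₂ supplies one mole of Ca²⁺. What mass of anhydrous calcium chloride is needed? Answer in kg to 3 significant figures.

26.6 kg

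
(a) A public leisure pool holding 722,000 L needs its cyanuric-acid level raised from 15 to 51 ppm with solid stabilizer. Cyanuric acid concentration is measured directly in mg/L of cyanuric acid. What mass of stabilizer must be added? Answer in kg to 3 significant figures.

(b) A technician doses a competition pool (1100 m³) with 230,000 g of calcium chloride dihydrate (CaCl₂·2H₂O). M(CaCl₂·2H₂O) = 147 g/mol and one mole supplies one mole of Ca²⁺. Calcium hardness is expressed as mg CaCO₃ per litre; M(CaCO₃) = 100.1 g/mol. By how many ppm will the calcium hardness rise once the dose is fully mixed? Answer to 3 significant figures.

(a) CYA to add: (51 − 15) = 36 mg/L × 722,000 L = 25,990 g cyanuric acid.

(b) Volume: 1100 m³ = 1,100,000 L.
(b) Moles of Ca²⁺: 230,000 g ÷ 147 g/mol = 1565 mol.
(b) As CaCO₃: 1565 mol × 100.1 g/mol = 156,600 g.
(b) Rise: 156,600 g / 1,100,000 L × 1000 = 142.4 mg/L.

(a) 26.0 kg; (b) 142 ppm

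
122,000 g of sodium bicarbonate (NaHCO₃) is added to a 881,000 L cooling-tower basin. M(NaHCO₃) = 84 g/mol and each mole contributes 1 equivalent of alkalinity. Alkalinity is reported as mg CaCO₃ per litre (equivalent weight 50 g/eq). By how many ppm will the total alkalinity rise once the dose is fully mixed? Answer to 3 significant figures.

Moles of NaHCO₃: 122,000 g ÷ 84 g/mol = 1452 mol → 1452 eq of alkalinity.
As CaCO₃: 1452 eq × 50 g/eq = 72,620 g.
Rise: 72,620 g / 881,000 L × 1000 = 82.43 mg/L.

82.4 ppm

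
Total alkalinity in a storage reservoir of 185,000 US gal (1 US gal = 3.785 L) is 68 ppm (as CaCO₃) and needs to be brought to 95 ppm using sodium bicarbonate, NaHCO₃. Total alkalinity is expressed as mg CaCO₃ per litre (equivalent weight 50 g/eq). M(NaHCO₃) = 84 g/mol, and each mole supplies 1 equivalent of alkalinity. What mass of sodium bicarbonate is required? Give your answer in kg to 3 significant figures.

Volume: 185,000 US gal × 3.785 L/gal = 700,225 L.
Alkalinity to add: (95 − 68) = 27 mg/L as CaCO₃ × 700,225 L = 18,910 g as CaCO₃.
Equivalents: 18,910 g ÷ 50 g/eq = 378.1 eq.
NaHCO₃ supplies 1 eq per mole → 378.1 mol.
Mass: 378.1 mol × 84 g/mol = 31,760 g.

31.8 kg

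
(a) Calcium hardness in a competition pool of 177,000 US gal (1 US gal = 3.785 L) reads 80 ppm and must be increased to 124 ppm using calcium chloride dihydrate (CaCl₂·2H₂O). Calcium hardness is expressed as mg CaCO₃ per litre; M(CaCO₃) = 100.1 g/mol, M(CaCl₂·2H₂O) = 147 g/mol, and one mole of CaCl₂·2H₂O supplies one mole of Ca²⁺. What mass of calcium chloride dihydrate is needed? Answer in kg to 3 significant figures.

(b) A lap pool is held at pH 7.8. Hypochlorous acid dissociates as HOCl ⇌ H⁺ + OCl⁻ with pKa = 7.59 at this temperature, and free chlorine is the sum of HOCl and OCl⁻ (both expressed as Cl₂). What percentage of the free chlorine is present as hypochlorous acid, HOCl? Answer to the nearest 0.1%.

(a) 43.3 kg; (b) 38.1%

(a) Volume: 177,000 US gal × 3.785 L/gal = 669,945 L.
(a) Hardness to add: (124 − 80) = 44 mg/L as CaCO₃ × 669,945 L = 29,480 g as CaCO₃.
(a) Moles of Ca²⁺ (1 mol Ca²⁺ ≡ 1 mol CaCO₃): 29,480 / 100.1 g/mol = 294.5 mol.
(a) Mass of CaCl₂·2H₂O: 294.5 × 147 = 43,290 g.

(b) [OCl⁻]/[HOCl] = 10^(pH − pKa) = 10^(7.8 − 7.59) = 10^0.21 = 1.622.
(b) Fraction as HOCl = 1 / (1 + 1.622) = 0.3814.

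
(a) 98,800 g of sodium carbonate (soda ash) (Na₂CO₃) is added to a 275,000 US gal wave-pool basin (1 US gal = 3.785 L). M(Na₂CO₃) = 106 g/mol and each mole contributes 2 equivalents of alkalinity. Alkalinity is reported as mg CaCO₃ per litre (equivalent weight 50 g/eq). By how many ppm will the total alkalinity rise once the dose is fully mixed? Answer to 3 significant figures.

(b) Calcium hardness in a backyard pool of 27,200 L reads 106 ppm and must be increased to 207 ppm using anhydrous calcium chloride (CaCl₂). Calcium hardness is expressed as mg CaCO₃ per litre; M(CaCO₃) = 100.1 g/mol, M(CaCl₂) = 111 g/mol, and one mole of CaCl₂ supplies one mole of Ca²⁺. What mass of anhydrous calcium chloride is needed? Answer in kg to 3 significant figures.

(a) 89.5 ppm; (b) 3.05 kg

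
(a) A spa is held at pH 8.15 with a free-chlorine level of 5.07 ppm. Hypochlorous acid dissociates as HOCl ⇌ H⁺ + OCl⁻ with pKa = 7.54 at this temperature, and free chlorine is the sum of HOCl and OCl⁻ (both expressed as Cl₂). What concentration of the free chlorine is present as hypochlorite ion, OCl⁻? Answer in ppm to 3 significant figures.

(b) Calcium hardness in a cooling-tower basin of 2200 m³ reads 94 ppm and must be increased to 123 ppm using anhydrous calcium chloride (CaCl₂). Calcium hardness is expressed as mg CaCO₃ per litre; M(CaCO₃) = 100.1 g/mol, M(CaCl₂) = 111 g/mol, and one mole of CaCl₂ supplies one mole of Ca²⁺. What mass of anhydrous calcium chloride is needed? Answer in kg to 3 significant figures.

(a) 4.07 ppm; (b) 70.7 kg

(a) [OCl⁻]/[HOCl] = 10^(pH − pKa) = 10^(8.15 − 7.54) = 10^0.61 = 4.074.
(a) Fraction as HOCl = 1 / (1 + 4.074) = 0.1971.
(a) OCl⁻ = (1 − 0.1971) × 5.07 ppm = 4.071 ppm.

(b) Volume: 2200 m³ = 2,200,000 L.
(b) Hardness to add: (123 − 94) = 29 mg/L as CaCO₃ × 2,200,000 L = 63,800 g as CaCO₃.
(b) Moles of Ca²⁺ (1 mol Ca²⁺ ≡ 1 mol CaCO₃): 63,800 / 100.1 g/mol = 637.4 mol.
(b) Mass of CaCl₂: 637.4 × 111 = 70,750 g.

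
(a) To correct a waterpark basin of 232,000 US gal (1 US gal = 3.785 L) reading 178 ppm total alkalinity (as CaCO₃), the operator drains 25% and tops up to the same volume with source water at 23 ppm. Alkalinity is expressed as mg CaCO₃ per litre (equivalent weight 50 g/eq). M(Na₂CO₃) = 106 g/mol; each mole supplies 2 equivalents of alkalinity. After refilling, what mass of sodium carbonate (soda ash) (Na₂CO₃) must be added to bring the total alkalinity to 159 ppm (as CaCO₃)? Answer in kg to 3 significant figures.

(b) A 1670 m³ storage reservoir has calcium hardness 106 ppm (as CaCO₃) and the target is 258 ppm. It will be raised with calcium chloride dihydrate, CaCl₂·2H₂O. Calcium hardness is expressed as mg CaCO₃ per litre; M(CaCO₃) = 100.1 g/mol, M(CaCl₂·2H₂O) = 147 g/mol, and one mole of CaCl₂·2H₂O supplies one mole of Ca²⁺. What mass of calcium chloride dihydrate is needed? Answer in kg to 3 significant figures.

(a) 18.4 kg; (b) 373 kg

(a) Volume: 232,000 US gal × 3.785 L/gal = 878,120 L.
(a) After draining 25% and refilling: 178 × 0.75 + 23 × 0.25 = 139.25 ppm.
(a) Deficit to target: 159 − 139.25 = 19.75 mg/L.
(a) As CaCO₃: 19.75 mg/L × 878,120 L = 17,340 g; ÷ 50 g/eq ÷ 2 = 173.4 mol Na₂CO₃.
(a) Mass: 173.4 × 106 = 18,380 g.

(b) Volume: 1670 m³ = 1,670,000 L.
(b) Hardness to add: (258 − 106) = 152 mg/L as CaCO₃ × 1,670,000 L = 253,800 g as CaCO₃.
(b) Moles of Ca²⁺ (1 mol Ca²⁺ ≡ 1 mol CaCO₃): 253,800 / 100.1 g/mol = 2536 mol.
(b) Mass of CaCl₂·2H₂O: 2536 × 147 = 372,800 g.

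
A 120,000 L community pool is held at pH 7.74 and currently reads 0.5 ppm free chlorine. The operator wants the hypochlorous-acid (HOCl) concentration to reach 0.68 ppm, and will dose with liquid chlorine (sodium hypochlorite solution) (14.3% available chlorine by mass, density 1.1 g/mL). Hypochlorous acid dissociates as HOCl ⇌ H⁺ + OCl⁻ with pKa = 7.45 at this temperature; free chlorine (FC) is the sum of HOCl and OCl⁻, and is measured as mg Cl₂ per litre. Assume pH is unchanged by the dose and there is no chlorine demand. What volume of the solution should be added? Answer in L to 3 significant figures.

[OCl⁻]/[HOCl] = 10^(pH − pKa) = 10^(7.74 − 7.45) = 1.95; fraction as HOCl = 1/(1 + 1.95) = 0.339.
Free chlorine required for 0.68 ppm HOCl: 0.68 / 0.339 = 2.006 ppm.
FC to add: 2.006 − 0.5 = 1.506 mg/L as Cl₂.
Cl₂ equivalent: 1.506 mg/L × 120,000 L = 180.7 g.
Product at 14.3% available Cl: 180.7 / 0.143 = 1264 g.
Volume: 1264 g ÷ 1.1 g/mL = 1149 mL.

1.15 L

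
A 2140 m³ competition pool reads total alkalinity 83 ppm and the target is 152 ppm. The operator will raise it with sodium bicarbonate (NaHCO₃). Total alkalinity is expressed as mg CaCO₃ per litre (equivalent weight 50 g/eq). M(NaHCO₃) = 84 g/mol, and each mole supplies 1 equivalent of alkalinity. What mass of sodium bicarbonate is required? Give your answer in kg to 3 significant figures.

Volume: 2140 m³ = 2,140,000 L.
Alkalinity to add: (152 − 83) = 69 mg/L as CaCO₃ × 2,140,000 L = 147,700 g as CaCO₃.
Equivalents: 147,700 g ÷ 50 g/eq = 2953 eq.
NaHCO₃ supplies 1 eq per mole → 2953 mol.
Mass: 2953 mol × 84 g/mol = 248,100 g.

248 kg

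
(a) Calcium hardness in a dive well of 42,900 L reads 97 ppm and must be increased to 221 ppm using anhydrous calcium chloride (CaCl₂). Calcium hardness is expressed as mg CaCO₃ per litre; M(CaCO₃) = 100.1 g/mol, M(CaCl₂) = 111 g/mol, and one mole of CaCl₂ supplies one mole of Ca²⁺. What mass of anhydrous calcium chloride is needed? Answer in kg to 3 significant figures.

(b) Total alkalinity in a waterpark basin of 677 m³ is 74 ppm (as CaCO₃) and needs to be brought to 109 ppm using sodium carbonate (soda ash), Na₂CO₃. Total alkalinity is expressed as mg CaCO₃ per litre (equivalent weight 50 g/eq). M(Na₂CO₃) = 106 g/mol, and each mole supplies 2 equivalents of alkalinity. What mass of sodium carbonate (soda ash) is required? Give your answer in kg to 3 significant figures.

(a) Hardness to add: (221 − 97) = 124 mg/L as CaCO₃ × 42,900 L = 5320 g as CaCO₃.
(a) Moles of Ca²⁺ (1 mol Ca²⁺ ≡ 1 mol CaCO₃): 5320 / 100.1 g/mol = 53.14 mol.
(a) Mass of CaCl₂: 53.14 × 111 = 5899 g.

(b) Volume: 677 m³ = 677,000 L.
(b) Alkalinity to add: (109 − 74) = 35 mg/L as CaCO₃ × 677,000 L = 23,700 g as CaCO₃.
(b) Equivalents: 23,700 g ÷ 50 g/eq = 473.9 eq.
(b) Each mole of Na₂CO₃ supplies 2 eq, so 473.9 / 2 = 236.9 mol.
(b) Mass: 236.9 mol × 106 g/mol = 25,120 g.

(a) 5.90 kg; (b) 25.1 kg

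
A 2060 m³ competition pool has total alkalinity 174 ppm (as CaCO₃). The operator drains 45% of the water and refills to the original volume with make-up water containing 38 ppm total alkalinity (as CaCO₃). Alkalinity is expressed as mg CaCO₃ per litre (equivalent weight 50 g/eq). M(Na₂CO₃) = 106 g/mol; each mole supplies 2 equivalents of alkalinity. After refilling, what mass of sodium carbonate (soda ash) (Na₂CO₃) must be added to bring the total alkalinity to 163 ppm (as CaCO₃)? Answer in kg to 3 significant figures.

110 kg

Volume: 2060 m³ = 2,060,000 L.
After draining 45% and refilling: 174 × 0.55 + 38 × 0.45 = 112.8 ppm.
Deficit to target: 163 − 112.8 = 50.2 mg/L.
As CaCO₃: 50.2 mg/L × 2,060,000 L = 103,400 g; ÷ 50 g/eq ÷ 2 = 1034 mol Na₂CO₃.
Mass: 1034 × 106 = 109,600 g.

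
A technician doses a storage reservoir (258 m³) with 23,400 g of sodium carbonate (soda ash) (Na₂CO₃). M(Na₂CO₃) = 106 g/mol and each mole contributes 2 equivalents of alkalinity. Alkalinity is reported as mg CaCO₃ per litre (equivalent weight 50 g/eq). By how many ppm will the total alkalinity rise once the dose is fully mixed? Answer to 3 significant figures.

85.6 ppm

Volume: 258 m³ = 258,000 L.
Moles of Na₂CO₃: 23,400 g ÷ 106 g/mol = 220.8 mol → 441.5 eq of alkalinity.
As CaCO₃: 441.5 eq × 50 g/eq = 22,080 g.
Rise: 22,080 g / 258,000 L × 1000 = 85.56 mg/L.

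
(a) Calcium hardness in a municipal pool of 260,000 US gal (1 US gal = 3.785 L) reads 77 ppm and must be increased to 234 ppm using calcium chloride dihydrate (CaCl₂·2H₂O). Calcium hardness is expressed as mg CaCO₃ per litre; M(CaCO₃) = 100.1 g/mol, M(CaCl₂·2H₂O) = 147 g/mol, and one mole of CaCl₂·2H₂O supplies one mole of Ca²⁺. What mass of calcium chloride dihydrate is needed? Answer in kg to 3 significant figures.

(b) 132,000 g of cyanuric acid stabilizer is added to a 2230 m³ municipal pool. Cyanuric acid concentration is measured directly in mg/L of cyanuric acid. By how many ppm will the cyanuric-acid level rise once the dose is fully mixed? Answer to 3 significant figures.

(a) 227 kg; (b) 59.2 ppm

(a) Volume: 260,000 US gal × 3.785 L/gal = 984,100 L.
(a) Hardness to add: (234 − 77) = 157 mg/L as CaCO₃ × 984,100 L = 154,500 g as CaCO₃.
(a) Moles of Ca²⁺ (1 mol Ca²⁺ ≡ 1 mol CaCO₃): 154,500 / 100.1 g/mol = 1543 mol.
(a) Mass of CaCl₂·2H₂O: 1543 × 147 = 226,900 g.

(b) Volume: 2230 m³ = 2,230,000 L.
(b) Rise: 132,000 g / 2,230,000 L × 1000 = 59.19 mg/L.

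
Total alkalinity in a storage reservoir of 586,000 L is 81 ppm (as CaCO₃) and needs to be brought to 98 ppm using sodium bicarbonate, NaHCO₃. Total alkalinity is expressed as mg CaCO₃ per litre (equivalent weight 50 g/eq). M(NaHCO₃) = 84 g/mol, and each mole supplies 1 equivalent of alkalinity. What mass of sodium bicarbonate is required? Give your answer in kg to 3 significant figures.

Alkalinity to add: (98 − 81) = 17 mg/L as CaCO₃ × 586,000 L = 9962 g as CaCO₃.
Equivalents: 9962 g ÷ 50 g/eq = 199.2 eq.
NaHCO₃ supplies 1 eq per mole → 199.2 mol.
Mass: 199.2 mol × 84 g/mol = 16,740 g.

16.7 kg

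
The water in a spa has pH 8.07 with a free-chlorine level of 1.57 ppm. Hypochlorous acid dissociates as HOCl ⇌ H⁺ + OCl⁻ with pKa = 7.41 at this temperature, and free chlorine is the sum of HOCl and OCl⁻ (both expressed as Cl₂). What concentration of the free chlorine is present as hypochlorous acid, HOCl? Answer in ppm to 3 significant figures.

[OCl⁻]/[HOCl] = 10^(pH − pKa) = 10^(8.07 − 7.41) = 10^0.66 = 4.571.
Fraction as HOCl = 1 / (1 + 4.571) = 0.1795.
HOCl = 0.1795 × 1.57 ppm = 0.2818 ppm.

0.282 ppm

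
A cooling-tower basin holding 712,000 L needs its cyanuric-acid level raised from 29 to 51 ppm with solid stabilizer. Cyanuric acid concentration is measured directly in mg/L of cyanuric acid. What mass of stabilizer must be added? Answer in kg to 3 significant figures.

CYA to add: (51 − 29) = 22 mg/L × 712,000 L = 15,660 g cyanuric acid.

15.7 kg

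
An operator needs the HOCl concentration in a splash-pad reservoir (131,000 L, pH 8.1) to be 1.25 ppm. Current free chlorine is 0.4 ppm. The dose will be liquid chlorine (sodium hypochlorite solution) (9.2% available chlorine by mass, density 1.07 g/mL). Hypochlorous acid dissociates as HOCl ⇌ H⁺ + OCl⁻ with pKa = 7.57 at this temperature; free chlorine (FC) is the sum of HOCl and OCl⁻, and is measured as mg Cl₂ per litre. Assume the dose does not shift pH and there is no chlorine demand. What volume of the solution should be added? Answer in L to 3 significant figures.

6.77 L

[OCl⁻]/[HOCl] = 10^(pH − pKa) = 10^(8.1 − 7.57) = 3.388; fraction as HOCl = 1/(1 + 3.388) = 0.2279.
Free chlorine required for 1.25 ppm HOCl: 1.25 / 0.2279 = 5.486 ppm.
FC to add: 5.486 − 0.4 = 5.086 mg/L as Cl₂.
Cl₂ equivalent: 5.086 mg/L × 131,000 L = 666.2 g.
Product at 9.2% available Cl: 666.2 / 0.092 = 7241 g.
Volume: 7241 g ÷ 1.07 g/mL = 6768 mL.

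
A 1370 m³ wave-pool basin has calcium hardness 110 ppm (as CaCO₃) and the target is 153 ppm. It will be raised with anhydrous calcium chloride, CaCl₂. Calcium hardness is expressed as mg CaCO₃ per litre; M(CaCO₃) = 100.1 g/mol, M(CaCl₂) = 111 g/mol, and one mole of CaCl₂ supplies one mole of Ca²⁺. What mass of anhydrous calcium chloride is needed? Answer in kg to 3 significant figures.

65.3 kg

Volume: 1370 m³ = 1,370,000 L.
Hardness to add: (153 − 110) = 43 mg/L as CaCO₃ × 1,370,000 L = 58,910 g as CaCO₃.
Moles of Ca²⁺ (1 mol Ca²⁺ ≡ 1 mol CaCO₃): 58,910 / 100.1 g/mol = 588.5 mol.
Mass of CaCl₂: 588.5 × 111 = 65,320 g.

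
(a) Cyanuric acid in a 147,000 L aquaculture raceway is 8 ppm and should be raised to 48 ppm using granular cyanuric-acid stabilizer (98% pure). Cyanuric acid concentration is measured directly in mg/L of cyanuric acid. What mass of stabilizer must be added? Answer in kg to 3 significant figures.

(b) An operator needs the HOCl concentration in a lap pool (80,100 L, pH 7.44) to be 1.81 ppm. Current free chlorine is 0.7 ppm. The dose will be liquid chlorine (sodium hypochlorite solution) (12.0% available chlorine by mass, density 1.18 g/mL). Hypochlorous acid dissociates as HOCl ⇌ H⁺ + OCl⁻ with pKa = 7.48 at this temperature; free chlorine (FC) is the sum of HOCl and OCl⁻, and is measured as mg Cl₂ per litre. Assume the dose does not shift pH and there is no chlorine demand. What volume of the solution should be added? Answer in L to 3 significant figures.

(a) 6.00 kg; (b) 1.56 L

(a) CYA to add: (48 − 8) = 40 mg/L × 147,000 L = 5880 g cyanuric acid.
(a) At 98% purity: 5880 / 0.98 = 6000 g product.

(b) [OCl⁻]/[HOCl] = 10^(pH − pKa) = 10^(7.44 − 7.48) = 0.912; fraction as HOCl = 1/(1 + 0.912) = 0.523.
(b) Free chlorine required for 1.81 ppm HOCl: 1.81 / 0.523 = 3.461 ppm.
(b) FC to add: 3.461 − 0.7 = 2.761 mg/L as Cl₂.
(b) Cl₂ equivalent: 2.761 mg/L × 80,100 L = 221.1 g.
(b) Product at 12.0% available Cl: 221.1 / 0.12 = 1843 g.
(b) Volume: 1843 g ÷ 1.18 g/mL = 1562 mL.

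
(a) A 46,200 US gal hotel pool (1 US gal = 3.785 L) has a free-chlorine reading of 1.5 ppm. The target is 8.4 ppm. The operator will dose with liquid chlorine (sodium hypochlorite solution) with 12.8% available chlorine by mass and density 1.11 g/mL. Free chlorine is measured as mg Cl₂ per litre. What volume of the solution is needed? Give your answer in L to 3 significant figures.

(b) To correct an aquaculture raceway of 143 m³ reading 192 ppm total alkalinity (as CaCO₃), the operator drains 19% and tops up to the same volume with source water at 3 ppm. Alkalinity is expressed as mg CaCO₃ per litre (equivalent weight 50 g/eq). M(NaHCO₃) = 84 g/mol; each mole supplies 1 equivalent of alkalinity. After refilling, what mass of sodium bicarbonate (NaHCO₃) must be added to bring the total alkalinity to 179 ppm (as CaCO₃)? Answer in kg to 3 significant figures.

(a) Volume: 46,200 US gal × 3.785 L/gal = 174,867 L.
(a) Chlorine deficit: 8.4 − 1.5 = 6.9 ppm = 6.9 mg/L as Cl₂.
(a) Cl₂ equivalent needed: 6.9 mg/L × 174,867 L = 1,207,000 mg = 1207 g.
(a) Product at 12.8% available chlorine: 1207 / 0.128 = 9426 g.
(a) Volume at density 1.11 g/mL: 9426 g ÷ 1.11 g/mL = 8492 mL.

(b) Volume: 143 m³ = 143,000 L.
(b) After draining 19% and refilling: 192 × 0.81 + 3 × 0.19 = 156.09 ppm.
(b) Deficit to target: 179 − 156.09 = 22.91 mg/L.
(b) As CaCO₃: 22.91 mg/L × 143,000 L = 3276 g; ÷ 50 g/eq ÷ 1 = 65.52 mol NaHCO₃.
(b) Mass: 65.52 × 84 = 5504 g.

(a) 8.49 L; (b) 5.50 kg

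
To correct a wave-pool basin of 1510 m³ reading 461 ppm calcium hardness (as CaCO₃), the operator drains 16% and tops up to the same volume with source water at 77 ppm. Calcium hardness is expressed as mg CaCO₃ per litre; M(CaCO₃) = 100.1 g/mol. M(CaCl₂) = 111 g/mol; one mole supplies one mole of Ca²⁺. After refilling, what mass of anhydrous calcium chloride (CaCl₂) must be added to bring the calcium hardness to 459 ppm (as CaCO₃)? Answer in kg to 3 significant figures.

99.5 kg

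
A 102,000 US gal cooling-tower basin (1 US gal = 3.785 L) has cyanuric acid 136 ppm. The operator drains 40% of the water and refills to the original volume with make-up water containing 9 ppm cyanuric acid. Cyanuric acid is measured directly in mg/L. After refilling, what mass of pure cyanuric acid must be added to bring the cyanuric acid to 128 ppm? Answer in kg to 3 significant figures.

16.5 kg

Volume: 102,000 US gal × 3.785 L/gal = 386,070 L.
After draining 40% and refilling: 136 × 0.60 + 9 × 0.40 = 85.2 ppm.
Deficit to target: 128 − 85.2 = 42.8 mg/L.
Mass: 42.8 mg/L × 386,070 L = 16,520 g cyanuric acid.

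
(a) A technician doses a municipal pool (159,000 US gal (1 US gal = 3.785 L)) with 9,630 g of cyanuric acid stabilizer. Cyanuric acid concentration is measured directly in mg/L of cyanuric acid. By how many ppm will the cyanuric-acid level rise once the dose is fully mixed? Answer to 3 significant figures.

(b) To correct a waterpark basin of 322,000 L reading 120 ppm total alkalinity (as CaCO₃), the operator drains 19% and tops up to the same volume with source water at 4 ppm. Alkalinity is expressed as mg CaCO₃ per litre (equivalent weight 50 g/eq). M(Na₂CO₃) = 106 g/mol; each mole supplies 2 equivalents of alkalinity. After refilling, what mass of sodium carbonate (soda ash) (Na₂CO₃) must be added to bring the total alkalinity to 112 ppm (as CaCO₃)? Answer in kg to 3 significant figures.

(a) 16.0 ppm; (b) 4.79 kg

(a) Volume: 159,000 US gal × 3.785 L/gal = 601,815 L.
(a) Rise: 9,630 g / 601,815 L × 1000 = 16 mg/L.

(b) After draining 19% and refilling: 120 × 0.81 + 4 × 0.19 = 97.96 ppm.
(b) Deficit to target: 112 − 97.96 = 14.04 mg/L.
(b) As CaCO₃: 14.04 mg/L × 322,000 L = 4521 g; ÷ 50 g/eq ÷ 2 = 45.21 mol Na₂CO₃.
(b) Mass: 45.21 × 106 = 4792 g.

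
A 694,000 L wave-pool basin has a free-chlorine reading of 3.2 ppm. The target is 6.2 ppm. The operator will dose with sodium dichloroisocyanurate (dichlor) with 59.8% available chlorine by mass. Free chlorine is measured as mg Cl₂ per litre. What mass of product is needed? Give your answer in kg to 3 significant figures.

Chlorine deficit: 6.2 − 3.2 = 3 ppm = 3 mg/L as Cl₂.
Cl₂ equivalent needed: 3 mg/L × 694,000 L = 2,082,000 mg = 2082 g.
Product at 59.8% available chlorine: 2082 / 0.598 = 3482 g.

3.48 kg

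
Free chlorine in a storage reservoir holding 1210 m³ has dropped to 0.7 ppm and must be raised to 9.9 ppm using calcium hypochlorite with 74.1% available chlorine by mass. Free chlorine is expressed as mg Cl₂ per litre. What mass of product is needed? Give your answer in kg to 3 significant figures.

Volume: 1210 m³ = 1,210,000 L.
Chlorine deficit: 9.9 − 0.7 = 9.2 ppm = 9.2 mg/L as Cl₂.
Cl₂ equivalent needed: 9.2 mg/L × 1,210,000 L = 11,130,000 mg = 11,130 g.
Product at 74.1% available chlorine: 11,130 / 0.741 = 15,020 g.

15.0 kg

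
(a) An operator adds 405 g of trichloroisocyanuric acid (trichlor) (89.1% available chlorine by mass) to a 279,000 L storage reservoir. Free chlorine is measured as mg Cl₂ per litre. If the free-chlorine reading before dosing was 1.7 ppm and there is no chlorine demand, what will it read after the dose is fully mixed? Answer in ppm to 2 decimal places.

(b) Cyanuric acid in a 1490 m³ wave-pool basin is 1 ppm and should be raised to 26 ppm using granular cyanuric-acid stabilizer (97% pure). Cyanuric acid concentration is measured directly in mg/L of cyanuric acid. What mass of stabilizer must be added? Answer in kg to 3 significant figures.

(a) Available chlorine delivered: 405 g × 0.891 = 360.9 g as Cl₂.
(a) Concentration rise: 360.9 g / 279,000 L = 1.293 mg/L = 1.29 ppm.
(a) Final FC: 1.7 + 1.29 = 2.99 ppm.

(b) Volume: 1490 m³ = 1,490,000 L.
(b) CYA to add: (26 − 1) = 25 mg/L × 1,490,000 L = 37,250 g cyanuric acid.
(b) At 97% purity: 37,250 / 0.97 = 38,400 g product.

(a) 2.99 ppm; (b) 38.4 kg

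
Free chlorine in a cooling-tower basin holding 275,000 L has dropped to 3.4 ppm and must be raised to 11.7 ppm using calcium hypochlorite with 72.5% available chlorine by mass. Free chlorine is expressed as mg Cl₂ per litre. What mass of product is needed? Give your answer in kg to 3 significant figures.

3.15 kg

Chlorine deficit: 11.7 − 3.4 = 8.3 ppm = 8.3 mg/L as Cl₂.
Cl₂ equivalent needed: 8.3 mg/L × 275,000 L = 2,282,000 mg = 2282 g.
Product at 72.5% available chlorine: 2282 / 0.725 = 3148 g.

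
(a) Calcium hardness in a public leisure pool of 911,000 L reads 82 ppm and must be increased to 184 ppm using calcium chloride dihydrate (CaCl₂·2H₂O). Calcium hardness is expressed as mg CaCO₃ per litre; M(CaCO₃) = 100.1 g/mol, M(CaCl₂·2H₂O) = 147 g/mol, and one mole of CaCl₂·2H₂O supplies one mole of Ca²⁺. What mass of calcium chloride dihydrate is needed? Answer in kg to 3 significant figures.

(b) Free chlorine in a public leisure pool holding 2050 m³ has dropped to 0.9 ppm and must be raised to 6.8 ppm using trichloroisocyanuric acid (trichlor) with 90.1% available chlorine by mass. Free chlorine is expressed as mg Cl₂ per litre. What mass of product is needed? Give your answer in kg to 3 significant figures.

(a) 136 kg; (b) 13.4 kg

(a) Hardness to add: (184 − 82) = 102 mg/L as CaCO₃ × 911,000 L = 92,920 g as CaCO₃.
(a) Moles of Ca²⁺ (1 mol Ca²⁺ ≡ 1 mol CaCO₃): 92,920 / 100.1 g/mol = 928.3 mol.
(a) Mass of CaCl₂·2H₂O: 928.3 × 147 = 136,500 g.

(b) Volume: 2050 m³ = 2,050,000 L.
(b) Chlorine deficit: 6.8 − 0.9 = 5.9 ppm = 5.9 mg/L as Cl₂.
(b) Cl₂ equivalent needed: 5.9 mg/L × 2,050,000 L = 12,100,000 mg = 12,100 g.
(b) Product at 90.1% available chlorine: 12,100 / 0.901 = 13,420 g.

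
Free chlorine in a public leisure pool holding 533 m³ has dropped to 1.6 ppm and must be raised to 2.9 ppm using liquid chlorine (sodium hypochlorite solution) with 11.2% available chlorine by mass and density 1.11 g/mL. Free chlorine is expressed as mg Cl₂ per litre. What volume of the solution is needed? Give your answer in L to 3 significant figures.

Volume: 533 m³ = 533,000 L.
Chlorine deficit: 2.9 − 1.6 = 1.3 ppm = 1.3 mg/L as Cl₂.
Cl₂ equivalent needed: 1.3 mg/L × 533,000 L = 692,900 mg = 692.9 g.
Product at 11.2% available chlorine: 692.9 / 0.112 = 6187 g.
Volume at density 1.11 g/mL: 6187 g ÷ 1.11 g/mL = 5574 mL.

5.57 L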